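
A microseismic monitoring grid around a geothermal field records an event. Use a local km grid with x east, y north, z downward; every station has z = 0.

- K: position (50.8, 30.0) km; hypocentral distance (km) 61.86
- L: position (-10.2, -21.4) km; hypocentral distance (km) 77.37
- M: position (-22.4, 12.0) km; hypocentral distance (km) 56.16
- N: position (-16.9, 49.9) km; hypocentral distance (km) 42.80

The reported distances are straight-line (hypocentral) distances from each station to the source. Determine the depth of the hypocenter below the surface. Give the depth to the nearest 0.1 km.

Each station gives a sphere (x−x_i)² + (y−y_i)² + z² = d_i² (stations at z=0).
Subtracting the K sphere from L and M: z² cancels, leaving linear equations in x and y:
-122.0 x − 102.8 y = -5078.10
-146.4 x − 36.0 y = -2162.17
Solving: x ≈ 3.702, y ≈ 45.004 km (keep extra digits for the depth step; rounded: 3.7, 45.0).
Then from the K sphere: z² = 61.86² − (x − 50.8)² − (y − 30.0)² with x = 3.702, y = 45.004, so z ≈ 37.193 ≈ 37.2 km.
Check against N (with the unrounded solution): distance 42.80 ≈ 42.80 km. ✓

z ≈ 37.2 km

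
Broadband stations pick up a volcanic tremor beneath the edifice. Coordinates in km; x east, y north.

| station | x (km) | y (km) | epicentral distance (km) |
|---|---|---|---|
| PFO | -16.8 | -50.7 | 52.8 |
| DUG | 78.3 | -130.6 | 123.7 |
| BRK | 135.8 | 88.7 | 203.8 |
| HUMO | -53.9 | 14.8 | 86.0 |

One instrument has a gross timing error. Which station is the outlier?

Solve using three stations at a time. Using PFO, DUG, HUMO (subtract circle equations pairwise → linear system) gives (x, y) ≈ (25.4, -18.7).
Distances from that point to each station vs reported:
  PFO: calculated 52.9 vs reported 52.8 → residual 0.1 km
  DUG: calculated 123.8 vs reported 123.7 → residual 0.1 km
  BRK: calculated 154.1 vs reported 203.8 → residual 49.7 km
  HUMO: calculated 86.1 vs reported 86.0 → residual 0.1 km
PFO, DUG, HUMO are mutually consistent (residuals ≈ 0); BRK is off by 49.7 km.

BRK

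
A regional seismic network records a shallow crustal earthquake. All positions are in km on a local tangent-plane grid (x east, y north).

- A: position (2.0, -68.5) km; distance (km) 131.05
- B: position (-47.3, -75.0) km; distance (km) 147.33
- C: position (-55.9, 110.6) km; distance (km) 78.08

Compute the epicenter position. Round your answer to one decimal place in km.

Circle about each station: (x − 2.0)² + (y + 68.5)² = 131.05²; (x + 47.3)² + (y + 75.0)² = 147.33²; (x + 55.9)² + (y − 110.6)² = 78.08².
Subtracting pairs of circle equations eliminates x²+y² and gives linear equations (the radical axes):
-98.6 x − 13.0 y = -1365.99
-115.8 x + 358.2 y = 21738.54
Solving the 2×2 system: x ≈ 5.6, y ≈ 62.5 km.

5.6 km east, 62.5 km north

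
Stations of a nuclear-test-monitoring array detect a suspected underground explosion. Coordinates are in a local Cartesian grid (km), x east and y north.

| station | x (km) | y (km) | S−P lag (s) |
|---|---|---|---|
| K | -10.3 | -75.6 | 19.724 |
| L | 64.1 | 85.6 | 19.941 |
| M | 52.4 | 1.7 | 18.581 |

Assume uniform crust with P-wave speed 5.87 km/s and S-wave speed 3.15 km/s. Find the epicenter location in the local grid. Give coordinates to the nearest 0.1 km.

Distance from S−P lag: d = Δt · v_P v_S / (v_P − v_S) = Δt · (5.87·3.15)/(5.87−3.15) ≈ 6.7980·Δt.
So d_K = 134.08, d_L = 135.56, d_M = 126.31 km.
Circle about each station: (x + 10.3)² + (y + 75.6)² = 134.08²; (x − 64.1)² + (y − 85.6)² = 135.56²; (x − 52.4)² + (y − 1.7)² = 126.31².
Subtracting pairs of circle equations eliminates x²+y² and gives linear equations (the radical axes):
148.8 x + 322.4 y = 5215.65
125.4 x + 154.6 y = -1049.57
Solving the 2×2 system: x ≈ -65.7, y ≈ 46.5 km.
Check against K (with the unrounded x, y): √((x + 10.3)²+(y + 75.6)²) = 134.08 ≈ 134.08 km. ✓

x ≈ -65.7 km, y ≈ 46.5 km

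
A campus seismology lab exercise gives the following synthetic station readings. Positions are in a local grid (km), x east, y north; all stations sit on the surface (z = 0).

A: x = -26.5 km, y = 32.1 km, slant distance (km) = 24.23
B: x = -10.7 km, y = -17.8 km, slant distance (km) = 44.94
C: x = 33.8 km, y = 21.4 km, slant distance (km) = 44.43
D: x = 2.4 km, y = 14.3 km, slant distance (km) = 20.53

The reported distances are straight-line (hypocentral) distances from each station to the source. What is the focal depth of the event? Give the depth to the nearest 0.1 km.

Each station gives a sphere (x−x_i)² + (y−y_i)² + z² = d_i² (stations at z=0).
Subtracting the A sphere from B and C: z² cancels, leaving linear equations in x and y:
31.6 x − 99.8 y = -2733.84
120.6 x − 21.4 y = -1519.19
Solving: x ≈ -8.197, y ≈ 24.798 km (keep extra digits for the depth step; rounded: -8.2, 24.8).
Then from the A sphere: z² = 24.23² − (x + 26.5)² − (y − 32.1)² with x = -8.197, y = 24.798, so z ≈ 14.099 ≈ 14.1 km.

14.1 km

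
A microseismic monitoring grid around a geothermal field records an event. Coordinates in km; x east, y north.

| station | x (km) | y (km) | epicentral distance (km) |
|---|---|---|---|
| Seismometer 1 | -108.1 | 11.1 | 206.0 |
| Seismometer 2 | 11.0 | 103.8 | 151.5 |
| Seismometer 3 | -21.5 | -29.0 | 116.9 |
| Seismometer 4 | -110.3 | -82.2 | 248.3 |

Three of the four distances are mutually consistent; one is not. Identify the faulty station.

Solve using three stations at a time. Using Seismometer 1, Seismometer 2, Seismometer 3 (subtract circle equations pairwise → linear system) gives (x, y) ≈ (95.2, -22.1).
Distances from that point to each station vs reported:
  Seismometer 1: calculated 206.0 vs reported 206.0 → residual 0.0 km
  Seismometer 2: calculated 151.5 vs reported 151.5 → residual 0.0 km
  Seismometer 3: calculated 116.9 vs reported 116.9 → residual 0.0 km
  Seismometer 4: calculated 214.1 vs reported 248.3 → residual 34.2 km
Seismometer 1, Seismometer 2, Seismometer 3 are mutually consistent (residuals ≈ 0); Seismometer 4 is off by 34.2 km.

Seismometer 4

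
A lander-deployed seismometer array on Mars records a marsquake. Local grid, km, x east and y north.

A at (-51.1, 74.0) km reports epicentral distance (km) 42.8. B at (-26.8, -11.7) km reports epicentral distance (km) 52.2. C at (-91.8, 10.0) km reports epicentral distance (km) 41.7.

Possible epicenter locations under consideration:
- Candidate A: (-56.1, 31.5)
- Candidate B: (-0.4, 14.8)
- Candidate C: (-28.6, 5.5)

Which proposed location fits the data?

For each candidate, compare |candidate − station| to the reported distance:
Candidate A: residuals A 0.0, B 0.0, C 0.0 → max 0.0 km
Candidate B: residuals A 35.1, B 14.8, C 49.8 → max 49.8 km
Candidate C: residuals A 29.3, B 34.9, C 21.7 → max 34.9 km
Only Candidate A has all residuals ≈ 0.

Candidate A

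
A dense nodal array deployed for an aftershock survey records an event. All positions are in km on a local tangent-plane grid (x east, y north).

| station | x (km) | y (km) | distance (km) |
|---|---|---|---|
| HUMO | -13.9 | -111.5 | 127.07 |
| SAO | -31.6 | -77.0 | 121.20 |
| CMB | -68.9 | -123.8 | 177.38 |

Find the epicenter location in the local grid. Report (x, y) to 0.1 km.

x ≈ 76.5 km, y ≈ -22.2 km

Circle about each station: (x + 13.9)² + (y + 111.5)² = 127.07²; (x + 31.6)² + (y + 77.0)² = 121.20²; (x + 68.9)² + (y + 123.8)² = 177.38².
Subtracting pairs of circle equations eliminates x²+y² and gives linear equations (the radical axes):
-35.4 x + 69.0 y = -4240.56
-110.0 x − 24.6 y = -7868.69
Solving the 2×2 system: x ≈ 76.5, y ≈ -22.2 km.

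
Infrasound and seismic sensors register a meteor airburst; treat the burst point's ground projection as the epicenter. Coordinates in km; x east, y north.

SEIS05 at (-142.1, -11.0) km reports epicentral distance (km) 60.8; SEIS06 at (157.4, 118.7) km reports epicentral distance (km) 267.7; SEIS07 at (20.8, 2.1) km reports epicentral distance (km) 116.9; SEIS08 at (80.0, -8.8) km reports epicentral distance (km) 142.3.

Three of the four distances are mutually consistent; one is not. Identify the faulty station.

Solve using three stations at a time. Using SEIS05, SEIS06, SEIS07 (subtract circle equations pairwise → linear system) gives (x, y) ≈ (-93.7, 25.8).
Distances from that point to each station vs reported:
  SEIS05: calculated 60.8 vs reported 60.8 → residual 0.0 km
  SEIS06: calculated 267.7 vs reported 267.7 → residual 0.0 km
  SEIS07: calculated 116.9 vs reported 116.9 → residual 0.0 km
  SEIS08: calculated 177.1 vs reported 142.3 → residual 34.8 km
SEIS05, SEIS06, SEIS07 are mutually consistent (residuals ≈ 0); SEIS08 is off by 34.8 km.

SEIS08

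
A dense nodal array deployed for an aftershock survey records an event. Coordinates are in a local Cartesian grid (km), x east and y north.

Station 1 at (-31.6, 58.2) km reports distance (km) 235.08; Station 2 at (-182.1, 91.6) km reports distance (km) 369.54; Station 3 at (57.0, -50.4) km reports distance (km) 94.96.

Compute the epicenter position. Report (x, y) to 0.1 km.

x ≈ 119.6 km, y ≈ -121.8 km

Circle about each station: (x + 31.6)² + (y − 58.2)² = 235.08²; (x + 182.1)² + (y − 91.6)² = 369.54²; (x − 57.0)² + (y + 50.4)² = 94.96².
Subtracting pairs of circle equations eliminates x²+y² and gives linear equations (the radical axes):
-301.0 x + 66.8 y = -44132.04
177.2 x − 217.2 y = 47648.56
Solving the 2×2 system: x ≈ 119.6, y ≈ -121.8 km.
Check against Station 1 (with the unrounded x, y): √((x + 31.6)²+(y − 58.2)²) = 235.08 ≈ 235.08 km. ✓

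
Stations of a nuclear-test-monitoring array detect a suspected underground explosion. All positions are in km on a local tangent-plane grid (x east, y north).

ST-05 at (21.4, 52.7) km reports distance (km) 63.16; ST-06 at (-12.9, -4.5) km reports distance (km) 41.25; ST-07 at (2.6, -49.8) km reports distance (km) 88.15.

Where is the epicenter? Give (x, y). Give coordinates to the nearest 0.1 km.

Circle about each station: (x − 21.4)² + (y − 52.7)² = 63.16²; (x + 12.9)² + (y + 4.5)² = 41.25²; (x − 2.6)² + (y + 49.8)² = 88.15².
Subtracting the ST-05 equation from the ST-06 and ST-07 equations removes the quadratic terms:
-68.6 x − 114.4 y = -760.97
-37.6 x − 205.0 y = -4529.69
Solving the 2×2 system: x ≈ -37.1, y ≈ 28.9 km.

-37.1 km east, 28.9 km north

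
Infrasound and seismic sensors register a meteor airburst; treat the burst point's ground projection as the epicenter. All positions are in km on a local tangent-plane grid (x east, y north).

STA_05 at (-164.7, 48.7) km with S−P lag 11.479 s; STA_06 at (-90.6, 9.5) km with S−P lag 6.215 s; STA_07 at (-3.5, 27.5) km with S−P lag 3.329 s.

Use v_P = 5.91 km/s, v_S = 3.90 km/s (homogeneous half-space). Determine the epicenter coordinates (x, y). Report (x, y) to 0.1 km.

(-33.1, 51.6)

Distance from S−P lag: d = Δt · v_P v_S / (v_P − v_S) = Δt · (5.91·3.90)/(5.91−3.90) ≈ 11.4672·Δt.
So d_STA_05 = 131.63, d_STA_06 = 71.27, d_STA_07 = 38.17 km.
Circle about each station: (x + 164.7)² + (y − 48.7)² = 131.63²; (x + 90.6)² + (y − 9.5)² = 71.27²; (x + 3.5)² + (y − 27.5)² = 38.17².
Subtracting the STA_05 equation from the STA_06 and STA_07 equations removes the quadratic terms:
148.2 x − 78.4 y = -8952.13
322.4 x − 42.4 y = -12859.77
Solving the 2×2 system: x ≈ -33.1, y ≈ 51.6 km.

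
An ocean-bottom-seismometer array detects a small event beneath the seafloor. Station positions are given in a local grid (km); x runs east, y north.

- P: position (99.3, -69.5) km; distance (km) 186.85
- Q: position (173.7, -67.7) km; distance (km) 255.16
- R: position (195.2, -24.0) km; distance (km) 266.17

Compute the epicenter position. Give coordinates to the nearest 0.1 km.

Circle about each station: (x − 99.3)² + (y + 69.5)² = 186.85²; (x − 173.7)² + (y + 67.7)² = 255.16²; (x − 195.2)² + (y + 24.0)² = 266.17².
Subtracting pairs of circle equations eliminates x²+y² and gives linear equations (the radical axes):
148.8 x + 3.6 y = -10129.46
191.8 x + 91.0 y = -11945.25
Solving the 2×2 system: x ≈ -68.4, y ≈ 12.9 km.

x ≈ -68.4 km, y ≈ 12.9 km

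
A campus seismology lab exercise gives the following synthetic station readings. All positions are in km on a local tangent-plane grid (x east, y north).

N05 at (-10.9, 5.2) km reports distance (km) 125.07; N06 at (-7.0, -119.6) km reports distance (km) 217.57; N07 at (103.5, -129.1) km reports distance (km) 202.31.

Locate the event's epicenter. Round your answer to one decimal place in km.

Circle about each station: (x + 10.9)² + (y − 5.2)² = 125.07²; (x + 7.0)² + (y + 119.6)² = 217.57²; (x − 103.5)² + (y + 129.1)² = 202.31².
Subtracting the N05 equation from the N06 and N07 equations removes the quadratic terms:
7.8 x − 249.6 y = -17486.89
228.8 x − 268.6 y = 1946.38
Solving the 2×2 system: x ≈ 94.2, y ≈ 73.0 km.
Check against N05 (with the unrounded x, y): √((x + 10.9)²+(y − 5.2)²) = 125.08 ≈ 125.07 km. ✓

(94.2, 73.0)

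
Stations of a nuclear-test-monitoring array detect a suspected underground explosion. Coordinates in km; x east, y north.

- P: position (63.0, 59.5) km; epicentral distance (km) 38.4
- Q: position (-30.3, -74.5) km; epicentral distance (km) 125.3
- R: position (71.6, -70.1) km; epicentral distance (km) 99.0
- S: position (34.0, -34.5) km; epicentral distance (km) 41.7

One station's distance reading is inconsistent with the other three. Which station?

Solve using three stations at a time. Using P, Q, R (subtract circle equations pairwise → linear system) gives (x, y) ≈ (45.4, 25.4).
Distances from that point to each station vs reported:
  P: calculated 38.4 vs reported 38.4 → residual 0.0 km
  Q: calculated 125.3 vs reported 125.3 → residual 0.0 km
  R: calculated 99.0 vs reported 99.0 → residual 0.0 km
  S: calculated 60.9 vs reported 41.7 → residual 19.2 km
P, Q, R are mutually consistent (residuals ≈ 0); S is off by 19.2 km.

S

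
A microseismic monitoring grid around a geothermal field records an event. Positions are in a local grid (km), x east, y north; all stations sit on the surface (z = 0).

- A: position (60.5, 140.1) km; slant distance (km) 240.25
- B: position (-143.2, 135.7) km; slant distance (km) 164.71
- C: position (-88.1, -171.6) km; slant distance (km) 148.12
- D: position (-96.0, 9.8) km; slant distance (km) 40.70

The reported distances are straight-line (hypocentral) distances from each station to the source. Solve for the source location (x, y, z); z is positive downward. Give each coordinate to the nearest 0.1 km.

x ≈ -112.9 km, y ≈ -25.9 km, depth ≈ 9.8 km

Each station gives a sphere (x−x_i)² + (y−y_i)² + z² = d_i² (stations at z=0).
Subtracting the A sphere from B and C: z² cancels, leaving linear equations in x and y:
-407.4 x − 8.8 y = 46223.15
-297.2 x − 623.4 y = 49700.44
Solving: x ≈ -112.899, y ≈ -25.901 km (keep extra digits for the depth step; rounded: -112.9, -25.9).
Then from the A sphere: z² = 240.25² − (x − 60.5)² − (y − 140.1)² with x = -112.899, y = -25.901, so z ≈ 9.824 ≈ 9.8 km.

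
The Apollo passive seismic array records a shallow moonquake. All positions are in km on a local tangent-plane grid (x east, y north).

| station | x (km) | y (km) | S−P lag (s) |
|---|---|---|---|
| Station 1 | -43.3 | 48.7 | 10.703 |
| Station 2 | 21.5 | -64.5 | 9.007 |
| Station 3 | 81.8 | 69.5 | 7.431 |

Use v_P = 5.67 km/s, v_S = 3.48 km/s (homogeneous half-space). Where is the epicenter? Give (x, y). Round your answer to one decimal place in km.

x ≈ 46.2 km, y ≈ 12.8 km

Distance from S−P lag: d = Δt · v_P v_S / (v_P − v_S) = Δt · (5.67·3.48)/(5.67−3.48) ≈ 9.0099·Δt.
So d_Station 1 = 96.43, d_Station 2 = 81.15, d_Station 3 = 66.95 km.
Circle about each station: (x + 43.3)² + (y − 48.7)² = 96.43²; (x − 21.5)² + (y + 64.5)² = 81.15²; (x − 81.8)² + (y − 69.5)² = 66.95².
Subtracting the Station 1 equation from the Station 2 and Station 3 equations removes the quadratic terms:
129.6 x − 226.4 y = 3089.34
250.2 x + 41.6 y = 12091.35
Solving the 2×2 system: x ≈ 46.2, y ≈ 12.8 km.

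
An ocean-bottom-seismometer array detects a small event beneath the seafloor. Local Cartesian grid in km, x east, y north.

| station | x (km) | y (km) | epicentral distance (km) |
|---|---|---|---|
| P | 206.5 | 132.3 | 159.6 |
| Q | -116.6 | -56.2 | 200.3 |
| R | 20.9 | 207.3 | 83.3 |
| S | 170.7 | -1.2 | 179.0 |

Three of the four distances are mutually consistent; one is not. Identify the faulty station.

Solve using three stations at a time. Using P, R, S (subtract circle equations pairwise → linear system) gives (x, y) ≈ (46.9, 128.1).
Distances from that point to each station vs reported:
  P: calculated 159.6 vs reported 159.6 → residual 0.0 km
  Q: calculated 246.4 vs reported 200.3 → residual 46.1 km
  R: calculated 83.3 vs reported 83.3 → residual 0.0 km
  S: calculated 179.0 vs reported 179.0 → residual 0.0 km
P, R, S are mutually consistent (residuals ≈ 0); Q is off by 46.1 km.

Q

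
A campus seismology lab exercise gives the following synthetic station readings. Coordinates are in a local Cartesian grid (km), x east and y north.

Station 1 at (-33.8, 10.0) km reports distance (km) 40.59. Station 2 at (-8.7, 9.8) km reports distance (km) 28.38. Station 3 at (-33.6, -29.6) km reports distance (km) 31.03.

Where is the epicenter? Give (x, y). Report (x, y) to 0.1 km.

-4.7 km east, -18.3 km north

Circle about each station: (x + 33.8)² + (y − 10.0)² = 40.59²; (x + 8.7)² + (y − 9.8)² = 28.38²; (x + 33.6)² + (y + 29.6)² = 31.03².
Subtracting the Station 1 equation from the Station 2 and Station 3 equations removes the quadratic terms:
50.2 x − 0.4 y = -228.59
0.4 x − 79.2 y = 1447.37
Solving the 2×2 system: x ≈ -4.7, y ≈ -18.3 km.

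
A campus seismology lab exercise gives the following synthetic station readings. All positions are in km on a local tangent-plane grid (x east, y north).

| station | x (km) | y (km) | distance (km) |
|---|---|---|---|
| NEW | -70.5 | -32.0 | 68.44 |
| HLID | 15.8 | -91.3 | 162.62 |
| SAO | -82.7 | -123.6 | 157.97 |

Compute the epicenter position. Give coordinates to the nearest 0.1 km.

x ≈ -87.5 km, y ≈ 34.3 km

Circle about each station: (x + 70.5)² + (y + 32.0)² = 68.44²; (x − 15.8)² + (y + 91.3)² = 162.62²; (x + 82.7)² + (y + 123.6)² = 157.97².
Subtracting pairs of circle equations eliminates x²+y² and gives linear equations (the radical axes):
172.6 x − 118.6 y = -19170.15
-24.4 x − 183.2 y = -4148.49
Solving the 2×2 system: x ≈ -87.5, y ≈ 34.3 km.
Check against NEW (with the unrounded x, y): √((x + 70.5)²+(y + 32.0)²) = 68.44 ≈ 68.44 km. ✓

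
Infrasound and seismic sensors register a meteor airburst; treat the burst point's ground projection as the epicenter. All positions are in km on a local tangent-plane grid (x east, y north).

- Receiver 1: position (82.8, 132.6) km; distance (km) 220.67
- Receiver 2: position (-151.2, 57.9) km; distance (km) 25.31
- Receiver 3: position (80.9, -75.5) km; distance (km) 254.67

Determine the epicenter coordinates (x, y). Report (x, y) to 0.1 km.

-128.6 km east, 69.3 km north

Circle about each station: (x − 82.8)² + (y − 132.6)² = 220.67²; (x + 151.2)² + (y − 57.9)² = 25.31²; (x − 80.9)² + (y + 75.5)² = 254.67².
Subtracting pairs of circle equations eliminates x²+y² and gives linear equations (the radical axes):
-468.0 x − 149.4 y = 49829.90
-3.8 x − 416.2 y = -28355.10
Solving the 2×2 system: x ≈ -128.6, y ≈ 69.3 km.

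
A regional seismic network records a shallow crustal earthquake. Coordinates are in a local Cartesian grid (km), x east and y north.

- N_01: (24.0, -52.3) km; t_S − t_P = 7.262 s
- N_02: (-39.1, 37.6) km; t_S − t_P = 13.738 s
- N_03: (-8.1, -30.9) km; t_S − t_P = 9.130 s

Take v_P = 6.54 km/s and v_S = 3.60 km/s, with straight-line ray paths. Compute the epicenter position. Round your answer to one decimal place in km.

(61.2, -7.6)

Distance from S−P lag: d = Δt · v_P v_S / (v_P − v_S) = Δt · (6.54·3.60)/(6.54−3.60) ≈ 8.0082·Δt.
So d_N_01 = 58.16, d_N_02 = 110.02, d_N_03 = 73.11 km.
Circle about each station: (x − 24.0)² + (y + 52.3)² = 58.16²; (x + 39.1)² + (y − 37.6)² = 110.02²; (x + 8.1)² + (y + 30.9)² = 73.11².
Subtracting pairs of circle equations eliminates x²+y² and gives linear equations (the radical axes):
-126.2 x + 179.8 y = -9090.53
-64.2 x + 42.8 y = -4253.36
Solving the 2×2 system: x ≈ 61.2, y ≈ -7.6 km.
Check against N_01 (with the unrounded x, y): √((x − 24.0)²+(y + 52.3)²) = 58.11 ≈ 58.16 km. ✓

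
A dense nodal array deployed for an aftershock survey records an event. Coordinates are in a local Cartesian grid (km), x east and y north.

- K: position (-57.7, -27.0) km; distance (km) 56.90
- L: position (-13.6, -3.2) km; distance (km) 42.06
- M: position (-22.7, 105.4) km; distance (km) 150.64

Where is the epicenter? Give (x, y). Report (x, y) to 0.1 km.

Circle about each station: (x + 57.7)² + (y + 27.0)² = 56.90²; (x + 13.6)² + (y + 3.2)² = 42.06²; (x + 22.7)² + (y − 105.4)² = 150.64².
Subtracting the K equation from the L and M equations removes the quadratic terms:
88.2 x + 47.6 y = -2394.52
70.0 x + 264.8 y = -11888.64
Solving the 2×2 system: x ≈ -3.4, y ≈ -44.0 km.

(-3.4, -44.0)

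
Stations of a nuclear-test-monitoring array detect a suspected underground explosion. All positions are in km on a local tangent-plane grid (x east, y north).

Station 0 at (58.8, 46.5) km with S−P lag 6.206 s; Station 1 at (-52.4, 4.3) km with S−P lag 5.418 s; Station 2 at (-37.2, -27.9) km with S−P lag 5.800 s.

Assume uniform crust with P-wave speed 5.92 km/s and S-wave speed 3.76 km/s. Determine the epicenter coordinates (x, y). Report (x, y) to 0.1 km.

(1.9, 17.3)

Distance from S−P lag: d = Δt · v_P v_S / (v_P − v_S) = Δt · (5.92·3.76)/(5.92−3.76) ≈ 10.3052·Δt.
So d_Station 0 = 63.95, d_Station 1 = 55.83, d_Station 2 = 59.77 km.
Circle about each station: (x − 58.8)² + (y − 46.5)² = 63.95²; (x + 52.4)² + (y − 4.3)² = 55.83²; (x + 37.2)² + (y + 27.9)² = 59.77².
Subtracting the Station 0 equation from the Station 1 and Station 2 equations removes the quadratic terms:
-222.4 x − 84.4 y = -1882.83
-192.0 x − 148.8 y = -2940.29
Solving the 2×2 system: x ≈ 1.9, y ≈ 17.3 km.
Check against Station 0 (with the unrounded x, y): √((x − 58.8)²+(y − 46.5)²) = 63.95 ≈ 63.95 km. ✓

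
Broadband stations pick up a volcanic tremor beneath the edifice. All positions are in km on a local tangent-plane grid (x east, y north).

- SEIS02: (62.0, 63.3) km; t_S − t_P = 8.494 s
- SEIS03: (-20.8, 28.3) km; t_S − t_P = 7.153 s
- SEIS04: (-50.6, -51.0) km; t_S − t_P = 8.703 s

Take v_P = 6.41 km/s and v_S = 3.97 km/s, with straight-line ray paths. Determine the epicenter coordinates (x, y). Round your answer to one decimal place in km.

Distance from S−P lag: d = Δt · v_P v_S / (v_P − v_S) = Δt · (6.41·3.97)/(6.41−3.97) ≈ 10.4294·Δt.
So d_SEIS02 = 88.59, d_SEIS03 = 74.60, d_SEIS04 = 90.77 km.
Circle about each station: (x − 62.0)² + (y − 63.3)² = 88.59²; (x + 20.8)² + (y − 28.3)² = 74.60²; (x + 50.6)² + (y + 51.0)² = 90.77².
Subtracting the SEIS02 equation from the SEIS03 and SEIS04 equations removes the quadratic terms:
-165.6 x − 70.0 y = -4334.33
-225.2 x − 228.6 y = -3080.53
Solving the 2×2 system: x ≈ 35.1, y ≈ -21.1 km.

x ≈ 35.1 km, y ≈ -21.1 km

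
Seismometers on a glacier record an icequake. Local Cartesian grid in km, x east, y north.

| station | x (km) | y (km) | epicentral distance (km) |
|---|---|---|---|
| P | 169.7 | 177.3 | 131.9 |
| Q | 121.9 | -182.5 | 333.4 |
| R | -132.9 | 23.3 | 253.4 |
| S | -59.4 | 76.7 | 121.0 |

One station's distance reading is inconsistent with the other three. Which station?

R

Solve using three stations at a time. Using P, Q, S (subtract circle equations pairwise → linear system) gives (x, y) ≈ (42.8, 141.4).
Distances from that point to each station vs reported:
  P: calculated 131.9 vs reported 131.9 → residual 0.0 km
  Q: calculated 333.4 vs reported 333.4 → residual 0.0 km
  R: calculated 211.7 vs reported 253.4 → residual 41.7 km
  S: calculated 121.0 vs reported 121.0 → residual 0.0 km
P, Q, S are mutually consistent (residuals ≈ 0); R is off by 41.7 km.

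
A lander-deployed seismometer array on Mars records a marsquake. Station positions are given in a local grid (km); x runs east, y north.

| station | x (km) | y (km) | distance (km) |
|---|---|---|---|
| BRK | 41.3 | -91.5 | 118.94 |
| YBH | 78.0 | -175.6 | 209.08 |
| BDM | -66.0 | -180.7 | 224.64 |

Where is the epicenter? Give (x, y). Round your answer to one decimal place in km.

x ≈ 22.2 km, y ≈ 25.9 km

Circle about each station: (x − 41.3)² + (y + 91.5)² = 118.94²; (x − 78.0)² + (y + 175.6)² = 209.08²; (x + 66.0)² + (y + 180.7)² = 224.64².
Subtracting the BRK equation from the YBH and BDM equations removes the quadratic terms:
73.4 x − 168.2 y = -2726.30
-214.6 x − 178.4 y = -9385.86
Solving the 2×2 system: x ≈ 22.2, y ≈ 25.9 km.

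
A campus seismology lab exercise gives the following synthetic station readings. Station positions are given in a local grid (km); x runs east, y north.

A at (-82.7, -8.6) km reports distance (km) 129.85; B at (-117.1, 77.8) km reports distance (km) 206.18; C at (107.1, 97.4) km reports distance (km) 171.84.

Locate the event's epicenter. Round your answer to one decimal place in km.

36.8 km east, -59.4 km north

Circle about each station: (x + 82.7)² + (y + 8.6)² = 129.85²; (x + 117.1)² + (y − 77.8)² = 206.18²; (x − 107.1)² + (y − 97.4)² = 171.84².
Subtracting the A equation from the B and C equations removes the quadratic terms:
-68.8 x + 172.8 y = -12797.17
379.6 x + 212.0 y = 1375.96
Solving the 2×2 system: x ≈ 36.8, y ≈ -59.4 km.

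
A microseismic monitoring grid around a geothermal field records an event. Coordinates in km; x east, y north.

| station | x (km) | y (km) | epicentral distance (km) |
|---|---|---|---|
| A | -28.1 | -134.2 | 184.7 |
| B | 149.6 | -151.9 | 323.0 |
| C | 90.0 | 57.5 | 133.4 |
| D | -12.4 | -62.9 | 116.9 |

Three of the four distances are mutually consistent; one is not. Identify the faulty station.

B

Solve using three stations at a time. Using A, C, D (subtract circle equations pairwise → linear system) gives (x, y) ≈ (-43.2, 49.9).
Distances from that point to each station vs reported:
  A: calculated 184.7 vs reported 184.7 → residual 0.0 km
  B: calculated 279.1 vs reported 323.0 → residual 43.9 km
  C: calculated 133.4 vs reported 133.4 → residual 0.0 km
  D: calculated 116.9 vs reported 116.9 → residual 0.0 km
A, C, D are mutually consistent (residuals ≈ 0); B is off by 43.9 km.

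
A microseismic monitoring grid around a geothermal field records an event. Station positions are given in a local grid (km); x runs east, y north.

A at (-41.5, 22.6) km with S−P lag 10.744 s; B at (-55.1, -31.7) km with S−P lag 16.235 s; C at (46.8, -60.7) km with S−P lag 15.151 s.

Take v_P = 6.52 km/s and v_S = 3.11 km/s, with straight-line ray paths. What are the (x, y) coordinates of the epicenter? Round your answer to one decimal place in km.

(22.3, 26.0)

Distance from S−P lag: d = Δt · v_P v_S / (v_P − v_S) = Δt · (6.52·3.11)/(6.52−3.11) ≈ 5.9464·Δt.
So d_A = 63.89, d_B = 96.54, d_C = 90.09 km.
Circle about each station: (x + 41.5)² + (y − 22.6)² = 63.89²; (x + 55.1)² + (y + 31.7)² = 96.54²; (x − 46.8)² + (y + 60.7)² = 90.09².
Subtracting the A equation from the B and C equations removes the quadratic terms:
-27.2 x − 108.6 y = -3430.15
176.6 x − 166.6 y = -392.56
Solving the 2×2 system: x ≈ 22.3, y ≈ 26.0 km.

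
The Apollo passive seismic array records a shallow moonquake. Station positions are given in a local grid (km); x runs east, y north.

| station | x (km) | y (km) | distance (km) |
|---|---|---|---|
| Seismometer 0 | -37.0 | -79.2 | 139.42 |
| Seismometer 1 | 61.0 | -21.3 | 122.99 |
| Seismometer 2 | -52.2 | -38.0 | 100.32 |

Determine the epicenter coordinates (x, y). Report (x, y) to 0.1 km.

(-31.2, 60.1)

Circle about each station: (x + 37.0)² + (y + 79.2)² = 139.42²; (x − 61.0)² + (y + 21.3)² = 122.99²; (x + 52.2)² + (y + 38.0)² = 100.32².
Subtracting the Seismometer 0 equation from the Seismometer 1 and Seismometer 2 equations removes the quadratic terms:
196.0 x + 115.8 y = 844.45
-30.4 x + 82.4 y = 5901.03
Solving the 2×2 system: x ≈ -31.2, y ≈ 60.1 km.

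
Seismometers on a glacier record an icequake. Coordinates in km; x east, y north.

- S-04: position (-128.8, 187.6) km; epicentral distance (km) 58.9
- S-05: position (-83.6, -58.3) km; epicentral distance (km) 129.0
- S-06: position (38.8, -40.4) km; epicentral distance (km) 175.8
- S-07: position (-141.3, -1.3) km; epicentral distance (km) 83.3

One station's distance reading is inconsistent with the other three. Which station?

S-04

Solve using three stations at a time. Using S-05, S-06, S-07 (subtract circle equations pairwise → linear system) gives (x, y) ≈ (-98.1, 69.8).
Distances from that point to each station vs reported:
  S-04: calculated 121.7 vs reported 58.9 → residual 62.8 km
  S-05: calculated 129.0 vs reported 129.0 → residual 0.0 km
  S-06: calculated 175.8 vs reported 175.8 → residual 0.0 km
  S-07: calculated 83.2 vs reported 83.3 → residual 0.1 km
S-05, S-06, S-07 are mutually consistent (residuals ≈ 0); S-04 is off by 62.8 km.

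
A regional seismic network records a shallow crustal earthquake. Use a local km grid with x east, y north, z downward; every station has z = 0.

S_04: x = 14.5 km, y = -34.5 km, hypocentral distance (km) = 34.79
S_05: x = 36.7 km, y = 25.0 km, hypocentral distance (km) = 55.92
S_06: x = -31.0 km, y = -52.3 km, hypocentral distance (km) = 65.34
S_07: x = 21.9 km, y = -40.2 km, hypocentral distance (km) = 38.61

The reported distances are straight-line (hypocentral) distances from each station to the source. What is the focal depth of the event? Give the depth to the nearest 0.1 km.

depth ≈ 30.0 km

Each station gives a sphere (x−x_i)² + (y−y_i)² + z² = d_i² (stations at z=0).
Subtracting the S_04 sphere from S_05 and S_06: z² cancels, leaving linear equations in x and y:
44.4 x + 119.0 y = -1345.31
-91.0 x − 35.6 y = -763.18
Solving: x ≈ 14.999, y ≈ -16.901 km (keep extra digits for the depth step; rounded: 15.0, -16.9).
Then from the S_04 sphere: z² = 34.79² − (x − 14.5)² − (y + 34.5)² with x = 14.999, y = -16.901, so z ≈ 30.006 ≈ 30.0 km.
Check against S_07 (with the unrounded solution): distance 38.61 ≈ 38.61 km. ✓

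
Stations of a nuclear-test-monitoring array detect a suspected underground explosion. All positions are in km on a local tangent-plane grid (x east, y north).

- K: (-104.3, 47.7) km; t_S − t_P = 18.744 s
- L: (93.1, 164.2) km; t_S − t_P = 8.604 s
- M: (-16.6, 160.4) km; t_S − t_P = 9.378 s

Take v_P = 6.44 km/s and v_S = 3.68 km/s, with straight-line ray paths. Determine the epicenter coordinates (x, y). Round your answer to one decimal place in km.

x ≈ 44.8 km, y ≈ 108.3 km

Distance from S−P lag: d = Δt · v_P v_S / (v_P − v_S) = Δt · (6.44·3.68)/(6.44−3.68) ≈ 8.5867·Δt.
So d_K = 160.95, d_L = 73.88, d_M = 80.53 km.
Circle about each station: (x + 104.3)² + (y − 47.7)² = 160.95²; (x − 93.1)² + (y − 164.2)² = 73.88²; (x + 16.6)² + (y − 160.4)² = 80.53².
Subtracting pairs of circle equations eliminates x²+y² and gives linear equations (the radical axes):
394.8 x + 233.0 y = 42922.12
175.4 x + 225.4 y = 32269.76
Solving the 2×2 system: x ≈ 44.8, y ≈ 108.3 km.
Check against K (with the unrounded x, y): √((x + 104.3)²+(y − 47.7)²) = 160.95 ≈ 160.95 km. ✓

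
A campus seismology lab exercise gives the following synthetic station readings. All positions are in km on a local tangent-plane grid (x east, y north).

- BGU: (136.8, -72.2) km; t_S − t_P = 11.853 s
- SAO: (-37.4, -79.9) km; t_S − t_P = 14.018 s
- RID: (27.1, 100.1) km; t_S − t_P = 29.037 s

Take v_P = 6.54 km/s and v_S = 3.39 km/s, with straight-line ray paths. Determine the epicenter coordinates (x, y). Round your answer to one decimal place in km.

58.8 km east, -101.8 km north

Distance from S−P lag: d = Δt · v_P v_S / (v_P − v_S) = Δt · (6.54·3.39)/(6.54−3.39) ≈ 7.0383·Δt.
So d_BGU = 83.42, d_SAO = 98.66, d_RID = 204.37 km.
Circle about each station: (x − 136.8)² + (y + 72.2)² = 83.42²; (x + 37.4)² + (y + 79.9)² = 98.66²; (x − 27.1)² + (y − 100.1)² = 204.37².
Subtracting pairs of circle equations eliminates x²+y² and gives linear equations (the radical axes):
-348.4 x − 15.4 y = -18919.21
-219.4 x + 344.6 y = -47980.86
Solving the 2×2 system: x ≈ 58.8, y ≈ -101.8 km.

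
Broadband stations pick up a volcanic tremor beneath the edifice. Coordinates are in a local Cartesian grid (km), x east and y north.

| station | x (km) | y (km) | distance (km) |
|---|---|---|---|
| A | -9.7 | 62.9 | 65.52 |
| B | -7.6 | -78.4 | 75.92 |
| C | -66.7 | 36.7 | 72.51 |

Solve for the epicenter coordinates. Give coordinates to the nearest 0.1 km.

(-5.7, -2.5)

Circle about each station: (x + 9.7)² + (y − 62.9)² = 65.52²; (x + 7.6)² + (y + 78.4)² = 75.92²; (x + 66.7)² + (y − 36.7)² = 72.51².
Subtracting pairs of circle equations eliminates x²+y² and gives linear equations (the radical axes):
4.2 x − 282.6 y = 682.84
-114.0 x − 52.4 y = 780.45
Solving the 2×2 system: x ≈ -5.7, y ≈ -2.5 km.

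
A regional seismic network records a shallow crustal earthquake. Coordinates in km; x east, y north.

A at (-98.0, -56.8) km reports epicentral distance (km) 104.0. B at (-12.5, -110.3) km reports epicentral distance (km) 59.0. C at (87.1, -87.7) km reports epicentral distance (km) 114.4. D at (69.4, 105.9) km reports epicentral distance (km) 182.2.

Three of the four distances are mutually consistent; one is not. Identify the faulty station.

A

Solve using three stations at a time. Using B, C, D (subtract circle equations pairwise → linear system) gives (x, y) ≈ (-21.6, -52.0).
Distances from that point to each station vs reported:
  A: calculated 76.6 vs reported 104.0 → residual 27.4 km
  B: calculated 59.0 vs reported 59.0 → residual 0.0 km
  C: calculated 114.4 vs reported 114.4 → residual 0.0 km
  D: calculated 182.2 vs reported 182.2 → residual 0.0 km
B, C, D are mutually consistent (residuals ≈ 0); A is off by 27.4 km.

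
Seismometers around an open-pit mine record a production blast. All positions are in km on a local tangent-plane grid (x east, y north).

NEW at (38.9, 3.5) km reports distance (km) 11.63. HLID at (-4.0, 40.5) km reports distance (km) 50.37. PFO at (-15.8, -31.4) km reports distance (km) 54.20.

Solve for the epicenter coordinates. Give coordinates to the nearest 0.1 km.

27.5 km east, 1.2 km north

Circle about each station: (x − 38.9)² + (y − 3.5)² = 11.63²; (x + 4.0)² + (y − 40.5)² = 50.37²; (x + 15.8)² + (y + 31.4)² = 54.20².
Subtracting the NEW equation from the HLID and PFO equations removes the quadratic terms:
-85.8 x + 74.0 y = -2271.09
-109.4 x − 69.8 y = -3092.24
Solving the 2×2 system: x ≈ 27.5, y ≈ 1.2 km.
Check against NEW (with the unrounded x, y): √((x − 38.9)²+(y − 3.5)²) = 11.63 ≈ 11.63 km. ✓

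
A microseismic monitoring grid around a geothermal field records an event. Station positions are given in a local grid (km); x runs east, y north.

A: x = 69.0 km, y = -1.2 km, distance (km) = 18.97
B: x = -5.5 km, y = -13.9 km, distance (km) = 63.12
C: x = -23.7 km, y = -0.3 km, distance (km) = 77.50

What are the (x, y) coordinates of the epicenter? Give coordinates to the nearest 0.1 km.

Circle about each station: (x − 69.0)² + (y + 1.2)² = 18.97²; (x + 5.5)² + (y + 13.9)² = 63.12²; (x + 23.7)² + (y + 0.3)² = 77.50².
Subtracting pairs of circle equations eliminates x²+y² and gives linear equations (the radical axes):
-149.0 x − 25.4 y = -8163.25
-185.4 x + 1.8 y = -9847.05
Solving the 2×2 system: x ≈ 53.2, y ≈ 9.3 km.

x ≈ 53.2 km, y ≈ 9.3 km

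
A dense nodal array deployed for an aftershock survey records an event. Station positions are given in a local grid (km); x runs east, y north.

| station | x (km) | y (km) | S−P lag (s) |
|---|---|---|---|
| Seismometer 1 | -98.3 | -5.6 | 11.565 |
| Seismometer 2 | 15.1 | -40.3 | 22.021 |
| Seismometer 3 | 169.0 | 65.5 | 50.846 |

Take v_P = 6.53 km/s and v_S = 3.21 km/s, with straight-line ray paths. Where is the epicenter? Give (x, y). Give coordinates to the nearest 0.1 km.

Distance from S−P lag: d = Δt · v_P v_S / (v_P − v_S) = Δt · (6.53·3.21)/(6.53−3.21) ≈ 6.3136·Δt.
So d_Seismometer 1 = 73.02, d_Seismometer 2 = 139.03, d_Seismometer 3 = 321.02 km.
Circle about each station: (x + 98.3)² + (y + 5.6)² = 73.02²; (x − 15.1)² + (y + 40.3)² = 139.03²; (x − 169.0)² + (y − 65.5)² = 321.02².
Subtracting the Seismometer 1 equation from the Seismometer 2 and Seismometer 3 equations removes the quadratic terms:
226.8 x − 69.4 y = -21839.57
534.6 x + 142.2 y = -74564.92
Solving the 2×2 system: x ≈ -119.4, y ≈ -75.5 km.
Check against Seismometer 1 (with the unrounded x, y): √((x + 98.3)²+(y + 5.6)²) = 73.01 ≈ 73.02 km. ✓

x ≈ -119.4 km, y ≈ -75.5 km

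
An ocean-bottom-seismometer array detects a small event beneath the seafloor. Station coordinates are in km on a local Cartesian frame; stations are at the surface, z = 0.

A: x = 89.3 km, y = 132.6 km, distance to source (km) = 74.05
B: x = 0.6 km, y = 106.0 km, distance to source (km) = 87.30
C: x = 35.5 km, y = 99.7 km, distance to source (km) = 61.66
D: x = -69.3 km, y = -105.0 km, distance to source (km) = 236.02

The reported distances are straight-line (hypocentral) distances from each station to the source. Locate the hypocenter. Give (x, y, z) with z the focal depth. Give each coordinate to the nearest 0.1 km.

(68.7, 80.3, 48.2)

Each station gives a sphere (x−x_i)² + (y−y_i)² + z² = d_i² (stations at z=0).
Subtracting the A sphere from B and C: z² cancels, leaving linear equations in x and y:
-177.4 x − 53.2 y = -16458.78
-107.6 x − 65.8 y = -12675.46
Solving: x ≈ 68.697, y ≈ 80.298 km (keep extra digits for the depth step; rounded: 68.7, 80.3).
Then from the A sphere: z² = 74.05² − (x − 89.3)² − (y − 132.6)² with x = 68.697, y = 80.298, so z ≈ 48.202 ≈ 48.2 km.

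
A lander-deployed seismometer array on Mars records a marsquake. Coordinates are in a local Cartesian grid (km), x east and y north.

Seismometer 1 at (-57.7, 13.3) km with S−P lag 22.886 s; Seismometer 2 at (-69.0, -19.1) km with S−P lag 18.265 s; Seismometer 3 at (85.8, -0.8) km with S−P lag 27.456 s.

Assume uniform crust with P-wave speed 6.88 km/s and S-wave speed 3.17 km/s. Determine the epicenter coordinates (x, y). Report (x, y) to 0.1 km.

Distance from S−P lag: d = Δt · v_P v_S / (v_P − v_S) = Δt · (6.88·3.17)/(6.88−3.17) ≈ 5.8786·Δt.
So d_Seismometer 1 = 134.54, d_Seismometer 2 = 107.37, d_Seismometer 3 = 161.40 km.
Circle about each station: (x + 57.7)² + (y − 13.3)² = 134.54²; (x + 69.0)² + (y + 19.1)² = 107.37²; (x − 85.8)² + (y + 0.8)² = 161.40².
Subtracting the Seismometer 1 equation from the Seismometer 2 and Seismometer 3 equations removes the quadratic terms:
-22.6 x − 64.8 y = 8192.32
287.0 x − 28.2 y = -4092.85
Solving the 2×2 system: x ≈ -25.8, y ≈ -117.4 km.

-25.8 km east, -117.4 km north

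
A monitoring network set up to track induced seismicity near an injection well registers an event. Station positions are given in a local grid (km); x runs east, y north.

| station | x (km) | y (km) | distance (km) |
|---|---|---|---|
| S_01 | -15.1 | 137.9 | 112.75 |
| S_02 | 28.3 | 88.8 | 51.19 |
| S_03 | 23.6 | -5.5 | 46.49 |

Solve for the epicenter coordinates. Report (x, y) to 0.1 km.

Circle about each station: (x + 15.1)² + (y − 137.9)² = 112.75²; (x − 28.3)² + (y − 88.8)² = 51.19²; (x − 23.6)² + (y + 5.5)² = 46.49².
Subtracting pairs of circle equations eliminates x²+y² and gives linear equations (the radical axes):
86.8 x − 98.2 y = -465.94
77.4 x − 286.8 y = -8105.97
Solving the 2×2 system: x ≈ 38.3, y ≈ 38.6 km.

38.3 km east, 38.6 km north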